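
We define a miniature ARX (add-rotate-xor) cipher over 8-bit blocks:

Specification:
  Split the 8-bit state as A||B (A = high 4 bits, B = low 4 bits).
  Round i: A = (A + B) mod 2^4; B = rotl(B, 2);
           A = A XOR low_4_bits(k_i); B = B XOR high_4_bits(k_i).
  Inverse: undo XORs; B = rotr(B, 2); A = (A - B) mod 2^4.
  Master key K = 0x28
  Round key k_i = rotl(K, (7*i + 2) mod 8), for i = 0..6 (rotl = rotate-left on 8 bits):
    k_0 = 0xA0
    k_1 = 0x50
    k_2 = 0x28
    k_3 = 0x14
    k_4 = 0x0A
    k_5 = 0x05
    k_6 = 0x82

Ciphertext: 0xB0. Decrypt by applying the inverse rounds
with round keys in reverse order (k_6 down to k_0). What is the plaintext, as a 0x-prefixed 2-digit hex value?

0xC4

s_0 = ciphertext = 0xB0
s_1 = InvRound(s_0, k_6) = 0x72
s_2 = InvRound(s_1, k_5) = 0xA8
s_3 = InvRound(s_2, k_4) = 0xE2
s_4 = InvRound(s_3, k_3) = 0xEC
s_5 = InvRound(s_4, k_2) = 0xBB
s_6 = InvRound(s_5, k_1) = 0x0B
s_7 = InvRound(s_6, k_0) = 0xC4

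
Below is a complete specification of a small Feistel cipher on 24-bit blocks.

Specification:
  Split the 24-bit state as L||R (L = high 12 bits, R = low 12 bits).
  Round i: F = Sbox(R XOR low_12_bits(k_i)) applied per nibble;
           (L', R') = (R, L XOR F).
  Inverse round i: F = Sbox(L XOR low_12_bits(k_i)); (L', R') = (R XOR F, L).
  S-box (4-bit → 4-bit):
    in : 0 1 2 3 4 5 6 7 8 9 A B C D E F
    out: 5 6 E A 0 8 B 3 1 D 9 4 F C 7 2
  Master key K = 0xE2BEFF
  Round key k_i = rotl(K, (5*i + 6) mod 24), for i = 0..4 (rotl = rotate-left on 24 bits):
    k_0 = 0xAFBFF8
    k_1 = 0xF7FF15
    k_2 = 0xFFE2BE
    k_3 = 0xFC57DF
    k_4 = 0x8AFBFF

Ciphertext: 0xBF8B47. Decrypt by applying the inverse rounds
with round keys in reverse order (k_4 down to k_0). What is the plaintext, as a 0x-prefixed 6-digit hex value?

s_0 = ciphertext = 0xBF8B47
s_1 = InvRound(s_0, k_4) = 0xE14BF8
s_2 = InvRound(s_1, k_3) = 0x60CE14
s_3 = InvRound(s_2, k_2) = 0xE5A60C
s_4 = InvRound(s_3, k_1) = 0x00EE5A
s_5 = InvRound(s_4, k_0) = 0xC7100E

0xC7100E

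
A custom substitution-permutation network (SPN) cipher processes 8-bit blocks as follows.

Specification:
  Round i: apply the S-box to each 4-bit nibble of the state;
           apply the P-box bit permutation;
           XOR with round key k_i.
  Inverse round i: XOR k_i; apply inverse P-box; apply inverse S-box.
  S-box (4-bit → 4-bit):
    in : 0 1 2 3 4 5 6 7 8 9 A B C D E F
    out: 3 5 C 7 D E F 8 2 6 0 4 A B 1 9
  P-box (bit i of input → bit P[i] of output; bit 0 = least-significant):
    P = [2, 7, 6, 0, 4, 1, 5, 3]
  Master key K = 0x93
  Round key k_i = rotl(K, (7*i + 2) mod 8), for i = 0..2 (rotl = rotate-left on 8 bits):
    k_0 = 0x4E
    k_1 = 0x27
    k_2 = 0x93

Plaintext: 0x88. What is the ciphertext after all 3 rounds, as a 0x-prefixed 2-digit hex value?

0x12

s_0 = plaintext = 0x88
s_1 = Round(s_0, k_0) = 0xCC
s_2 = Round(s_1, k_1) = 0xAC
s_3 = Round(s_2, k_2) = 0x12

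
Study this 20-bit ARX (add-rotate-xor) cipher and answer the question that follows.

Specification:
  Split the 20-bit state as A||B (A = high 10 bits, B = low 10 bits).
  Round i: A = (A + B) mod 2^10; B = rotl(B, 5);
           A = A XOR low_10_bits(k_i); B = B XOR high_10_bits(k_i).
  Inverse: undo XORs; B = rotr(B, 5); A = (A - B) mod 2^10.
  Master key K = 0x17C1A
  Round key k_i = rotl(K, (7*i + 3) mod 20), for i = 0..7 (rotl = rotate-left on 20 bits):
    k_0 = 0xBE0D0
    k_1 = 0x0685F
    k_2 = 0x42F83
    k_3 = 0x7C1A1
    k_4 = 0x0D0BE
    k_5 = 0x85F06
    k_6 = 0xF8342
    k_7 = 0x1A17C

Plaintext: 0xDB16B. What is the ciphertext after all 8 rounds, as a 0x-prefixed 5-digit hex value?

0xF9E1F

s_0 = plaintext = 0xDB16B
s_1 = Round(s_0, k_0) = 0x01F93
s_2 = Round(s_1, k_1) = 0xF1666
s_3 = Round(s_2, k_2) = 0x6A1D8
s_4 = Round(s_3, k_3) = 0x886FE
s_5 = Round(s_4, k_4) = 0x687E3
s_6 = Round(s_5, k_5) = 0xA0A68
s_7 = Round(s_6, k_6) = 0xEA2F3
s_8 = Round(s_7, k_7) = 0xF9E1F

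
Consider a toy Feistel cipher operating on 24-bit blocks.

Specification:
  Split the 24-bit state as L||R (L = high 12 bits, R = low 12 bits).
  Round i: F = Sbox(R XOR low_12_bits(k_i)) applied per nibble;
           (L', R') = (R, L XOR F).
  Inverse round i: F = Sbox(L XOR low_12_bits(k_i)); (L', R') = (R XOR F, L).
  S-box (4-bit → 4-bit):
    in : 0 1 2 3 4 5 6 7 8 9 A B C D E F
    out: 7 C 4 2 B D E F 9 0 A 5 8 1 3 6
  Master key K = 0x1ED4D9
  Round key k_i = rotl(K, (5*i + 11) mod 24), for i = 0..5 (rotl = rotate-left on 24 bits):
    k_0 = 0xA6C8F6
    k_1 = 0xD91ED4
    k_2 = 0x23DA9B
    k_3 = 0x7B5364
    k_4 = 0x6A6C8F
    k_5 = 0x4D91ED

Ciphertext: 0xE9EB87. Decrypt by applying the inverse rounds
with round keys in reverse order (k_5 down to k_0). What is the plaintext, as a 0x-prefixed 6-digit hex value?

s_0 = ciphertext = 0xE9EB87
s_1 = InvRound(s_0, k_5) = 0xD75E9E
s_2 = InvRound(s_1, k_4) = 0x2F4D75
s_3 = InvRound(s_2, k_3) = 0x1722F4
s_4 = InvRound(s_3, k_2) = 0x7C4172
s_5 = InvRound(s_4, k_1) = 0x1B57C4
s_6 = InvRound(s_5, k_0) = 0x7761B5

0x7761B5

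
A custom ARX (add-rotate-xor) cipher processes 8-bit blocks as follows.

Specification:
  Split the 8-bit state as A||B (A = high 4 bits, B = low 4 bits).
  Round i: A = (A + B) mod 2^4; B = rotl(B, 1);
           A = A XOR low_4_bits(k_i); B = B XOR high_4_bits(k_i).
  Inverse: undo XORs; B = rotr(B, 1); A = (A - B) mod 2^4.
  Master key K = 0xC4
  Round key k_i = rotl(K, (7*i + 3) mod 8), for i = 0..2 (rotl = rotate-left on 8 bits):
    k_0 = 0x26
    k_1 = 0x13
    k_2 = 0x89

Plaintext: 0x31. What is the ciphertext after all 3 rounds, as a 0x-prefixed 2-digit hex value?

s_0 = plaintext = 0x31
s_1 = Round(s_0, k_0) = 0x20
s_2 = Round(s_1, k_1) = 0x11
s_3 = Round(s_2, k_2) = 0xBA

0xBA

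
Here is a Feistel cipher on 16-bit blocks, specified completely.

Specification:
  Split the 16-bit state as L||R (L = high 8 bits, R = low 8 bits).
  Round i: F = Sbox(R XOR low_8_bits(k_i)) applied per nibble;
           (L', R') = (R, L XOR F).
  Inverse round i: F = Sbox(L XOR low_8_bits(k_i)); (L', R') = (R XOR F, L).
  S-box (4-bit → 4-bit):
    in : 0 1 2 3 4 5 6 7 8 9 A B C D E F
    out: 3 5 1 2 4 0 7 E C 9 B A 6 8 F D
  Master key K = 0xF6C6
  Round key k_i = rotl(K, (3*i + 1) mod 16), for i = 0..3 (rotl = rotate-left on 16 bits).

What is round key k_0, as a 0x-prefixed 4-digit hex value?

K = 0xF6C6
k_0 = rotl(K, (3*0+1) mod 16) = rotl(K, 1) = 0xED8D

0xED8D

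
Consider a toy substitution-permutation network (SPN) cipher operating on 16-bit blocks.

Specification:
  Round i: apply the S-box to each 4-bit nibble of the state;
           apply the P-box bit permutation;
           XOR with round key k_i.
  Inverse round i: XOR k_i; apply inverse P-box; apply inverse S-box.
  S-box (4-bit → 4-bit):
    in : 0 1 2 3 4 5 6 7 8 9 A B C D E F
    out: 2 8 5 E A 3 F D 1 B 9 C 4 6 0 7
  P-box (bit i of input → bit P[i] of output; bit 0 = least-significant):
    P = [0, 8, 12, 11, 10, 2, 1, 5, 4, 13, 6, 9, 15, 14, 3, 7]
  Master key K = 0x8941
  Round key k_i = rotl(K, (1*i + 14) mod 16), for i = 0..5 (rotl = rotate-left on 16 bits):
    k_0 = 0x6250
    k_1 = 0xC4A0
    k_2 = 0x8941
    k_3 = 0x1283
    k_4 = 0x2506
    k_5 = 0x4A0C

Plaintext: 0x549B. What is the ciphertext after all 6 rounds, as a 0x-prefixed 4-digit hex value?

0x1BE9

s_0 = plaintext = 0x549B
s_1 = Round(s_0, k_0) = 0x9C74
s_2 = Round(s_1, k_1) = 0x0942
s_3 = Round(s_2, k_2) = 0xFB74
s_4 = Round(s_3, k_3) = 0xDDE9
s_5 = Round(s_4, k_4) = 0x4C4F
s_6 = Round(s_5, k_5) = 0x1BE9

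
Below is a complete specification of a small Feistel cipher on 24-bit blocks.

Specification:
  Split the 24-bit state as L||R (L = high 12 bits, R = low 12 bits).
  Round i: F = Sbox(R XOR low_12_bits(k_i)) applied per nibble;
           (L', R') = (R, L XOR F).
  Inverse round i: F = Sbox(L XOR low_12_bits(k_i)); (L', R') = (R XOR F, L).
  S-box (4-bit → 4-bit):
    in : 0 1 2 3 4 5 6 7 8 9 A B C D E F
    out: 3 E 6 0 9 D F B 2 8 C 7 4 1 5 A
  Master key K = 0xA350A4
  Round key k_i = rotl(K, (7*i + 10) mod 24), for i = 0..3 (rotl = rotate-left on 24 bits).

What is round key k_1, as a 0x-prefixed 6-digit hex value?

K = 0xA350A4
k_0 = rotl(K, (7*0+10) mod 24) = rotl(K, 10) = 0x42928D
k_1 = rotl(K, (7*1+10) mod 24) = rotl(K, 17) = 0x4946A1

0x4946A1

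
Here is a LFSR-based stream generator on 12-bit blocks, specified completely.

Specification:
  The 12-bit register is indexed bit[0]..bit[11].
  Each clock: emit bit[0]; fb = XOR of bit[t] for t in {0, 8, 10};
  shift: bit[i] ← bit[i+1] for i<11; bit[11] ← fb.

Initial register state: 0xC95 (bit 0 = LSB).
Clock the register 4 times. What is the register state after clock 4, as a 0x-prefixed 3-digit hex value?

reg_0 = 0xC95
clock 1: out=1, reg = 0x64A
clock 2: out=0, reg = 0xB25
clock 3: out=1, reg = 0x592
clock 4: out=0, reg = 0x2C9

0x2C9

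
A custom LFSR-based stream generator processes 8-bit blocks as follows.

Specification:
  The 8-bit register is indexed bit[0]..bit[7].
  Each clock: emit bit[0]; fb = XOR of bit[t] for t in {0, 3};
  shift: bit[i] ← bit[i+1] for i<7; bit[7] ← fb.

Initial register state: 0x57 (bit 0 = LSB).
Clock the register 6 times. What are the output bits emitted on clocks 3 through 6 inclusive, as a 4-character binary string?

reg_0 = 0x57
clock 1: out=1, reg = 0xAB
clock 2: out=1, reg = 0x55
clock 3: out=1, reg = 0xAA
clock 4: out=0, reg = 0xD5
clock 5: out=1, reg = 0xEA
clock 6: out=0, reg = 0xF5

1010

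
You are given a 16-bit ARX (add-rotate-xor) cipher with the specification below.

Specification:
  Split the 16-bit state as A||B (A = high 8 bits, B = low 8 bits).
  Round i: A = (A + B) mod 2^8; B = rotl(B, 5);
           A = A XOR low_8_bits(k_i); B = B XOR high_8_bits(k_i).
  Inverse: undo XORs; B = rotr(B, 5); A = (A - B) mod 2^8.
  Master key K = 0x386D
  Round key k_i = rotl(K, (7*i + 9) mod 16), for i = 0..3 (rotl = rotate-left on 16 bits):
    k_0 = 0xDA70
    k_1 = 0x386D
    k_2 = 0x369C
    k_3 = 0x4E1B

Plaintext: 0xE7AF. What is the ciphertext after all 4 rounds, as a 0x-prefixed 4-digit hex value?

0x4DFF

s_0 = plaintext = 0xE7AF
s_1 = Round(s_0, k_0) = 0xE62F
s_2 = Round(s_1, k_1) = 0x78DD
s_3 = Round(s_2, k_2) = 0xC98D
s_4 = Round(s_3, k_3) = 0x4DFF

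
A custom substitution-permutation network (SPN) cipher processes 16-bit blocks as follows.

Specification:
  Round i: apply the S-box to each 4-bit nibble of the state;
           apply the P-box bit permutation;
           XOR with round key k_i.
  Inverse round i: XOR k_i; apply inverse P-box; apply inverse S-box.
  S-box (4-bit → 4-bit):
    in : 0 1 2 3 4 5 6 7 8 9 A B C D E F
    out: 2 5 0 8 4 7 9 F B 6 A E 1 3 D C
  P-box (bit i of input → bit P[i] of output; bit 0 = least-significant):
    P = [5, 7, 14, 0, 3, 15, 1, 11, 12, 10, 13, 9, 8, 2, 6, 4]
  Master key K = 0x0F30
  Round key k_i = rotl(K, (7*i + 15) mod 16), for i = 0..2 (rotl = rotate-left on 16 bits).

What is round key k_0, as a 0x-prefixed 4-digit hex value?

K = 0x0F30
k_0 = rotl(K, (7*0+15) mod 16) = rotl(K, 15) = 0x0798

0x0798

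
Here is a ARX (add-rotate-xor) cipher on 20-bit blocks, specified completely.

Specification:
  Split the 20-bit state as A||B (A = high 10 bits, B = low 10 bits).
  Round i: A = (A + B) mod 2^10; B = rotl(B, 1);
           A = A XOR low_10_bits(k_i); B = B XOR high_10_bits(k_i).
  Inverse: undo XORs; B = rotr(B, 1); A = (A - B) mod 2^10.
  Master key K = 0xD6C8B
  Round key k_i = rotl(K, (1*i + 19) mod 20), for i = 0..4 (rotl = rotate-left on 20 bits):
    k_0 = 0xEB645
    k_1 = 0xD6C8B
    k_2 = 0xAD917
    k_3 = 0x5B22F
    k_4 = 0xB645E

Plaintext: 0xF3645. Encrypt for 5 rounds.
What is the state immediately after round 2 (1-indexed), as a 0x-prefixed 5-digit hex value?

0xFD916

s_0 = plaintext = 0xF3645
s_1 = Round(s_0, k_0) = 0x15F26
s_2 = Round(s_1, k_1) = 0xFD916
s_3 = Round(s_2, k_2) = 0x06C9A
s_4 = Round(s_3, k_3) = 0xA6858
s_5 = Round(s_4, k_4) = 0xAB269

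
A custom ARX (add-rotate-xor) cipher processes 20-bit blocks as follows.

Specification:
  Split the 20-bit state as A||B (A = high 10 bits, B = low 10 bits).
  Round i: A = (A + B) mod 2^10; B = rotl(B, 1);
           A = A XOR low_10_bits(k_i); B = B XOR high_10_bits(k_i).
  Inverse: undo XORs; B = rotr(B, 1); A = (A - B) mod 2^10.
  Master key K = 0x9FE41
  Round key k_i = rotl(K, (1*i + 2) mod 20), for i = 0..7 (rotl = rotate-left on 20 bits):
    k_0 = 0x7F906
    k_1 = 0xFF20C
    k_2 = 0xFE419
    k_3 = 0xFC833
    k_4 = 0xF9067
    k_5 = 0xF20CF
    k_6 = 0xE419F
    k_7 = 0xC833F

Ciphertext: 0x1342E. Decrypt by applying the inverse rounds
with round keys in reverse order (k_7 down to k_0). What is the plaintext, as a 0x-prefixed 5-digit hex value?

0xFC8EC

s_0 = ciphertext = 0x1342E
s_1 = InvRound(s_0, k_7) = 0x7AD87
s_2 = InvRound(s_1, k_6) = 0x5A70B
s_3 = InvRound(s_2, k_5) = 0xD1661
s_4 = InvRound(s_3, k_4) = 0x182C2
s_5 = InvRound(s_4, k_3) = 0xEEC98
s_6 = InvRound(s_5, k_2) = 0xFCBB0
s_7 = InvRound(s_6, k_1) = 0x76026
s_8 = InvRound(s_7, k_0) = 0xFC8EC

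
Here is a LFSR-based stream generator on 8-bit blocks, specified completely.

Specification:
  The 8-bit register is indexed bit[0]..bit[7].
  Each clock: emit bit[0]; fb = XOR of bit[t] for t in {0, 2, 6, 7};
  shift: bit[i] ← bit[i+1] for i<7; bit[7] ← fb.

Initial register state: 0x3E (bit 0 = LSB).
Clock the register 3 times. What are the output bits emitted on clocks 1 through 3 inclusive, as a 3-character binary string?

011

reg_0 = 0x3E
clock 1: out=0, reg = 0x9F
clock 2: out=1, reg = 0xCF
clock 3: out=1, reg = 0x67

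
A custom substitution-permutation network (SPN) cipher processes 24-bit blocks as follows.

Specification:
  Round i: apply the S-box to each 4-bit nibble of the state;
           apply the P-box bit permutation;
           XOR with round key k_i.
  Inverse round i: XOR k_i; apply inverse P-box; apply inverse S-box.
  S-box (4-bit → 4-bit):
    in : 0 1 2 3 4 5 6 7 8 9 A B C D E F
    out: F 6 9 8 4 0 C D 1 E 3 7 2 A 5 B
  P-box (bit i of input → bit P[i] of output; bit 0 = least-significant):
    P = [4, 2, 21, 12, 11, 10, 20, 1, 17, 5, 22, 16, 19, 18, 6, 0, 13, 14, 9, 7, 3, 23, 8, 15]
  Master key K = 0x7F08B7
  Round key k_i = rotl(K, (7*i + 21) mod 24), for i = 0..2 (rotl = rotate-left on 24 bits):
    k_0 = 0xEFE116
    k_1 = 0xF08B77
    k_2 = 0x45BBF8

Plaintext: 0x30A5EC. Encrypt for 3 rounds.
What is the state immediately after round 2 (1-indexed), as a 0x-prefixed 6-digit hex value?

s_0 = plaintext = 0x30A5EC
s_1 = Round(s_0, k_0) = 0xF30B92
s_2 = Round(s_1, k_1) = 0x2E1F8C
s_3 = Round(s_2, k_2) = 0x421194

0x2E1F8C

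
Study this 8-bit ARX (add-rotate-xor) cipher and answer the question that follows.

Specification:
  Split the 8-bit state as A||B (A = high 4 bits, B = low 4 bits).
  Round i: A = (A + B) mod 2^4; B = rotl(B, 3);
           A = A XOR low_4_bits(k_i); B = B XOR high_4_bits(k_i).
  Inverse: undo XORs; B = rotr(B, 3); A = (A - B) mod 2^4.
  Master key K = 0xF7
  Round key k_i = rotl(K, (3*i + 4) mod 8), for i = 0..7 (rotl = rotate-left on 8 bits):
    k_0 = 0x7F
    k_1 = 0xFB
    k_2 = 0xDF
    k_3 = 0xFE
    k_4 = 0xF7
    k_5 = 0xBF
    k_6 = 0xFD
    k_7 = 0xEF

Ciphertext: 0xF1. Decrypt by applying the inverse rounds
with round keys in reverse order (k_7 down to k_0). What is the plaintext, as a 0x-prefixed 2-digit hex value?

0xA1

s_0 = ciphertext = 0xF1
s_1 = InvRound(s_0, k_7) = 0x1F
s_2 = InvRound(s_1, k_6) = 0xC0
s_3 = InvRound(s_2, k_5) = 0xC7
s_4 = InvRound(s_3, k_4) = 0xA1
s_5 = InvRound(s_4, k_3) = 0x7D
s_6 = InvRound(s_5, k_2) = 0x80
s_7 = InvRound(s_6, k_1) = 0x4F
s_8 = InvRound(s_7, k_0) = 0xA1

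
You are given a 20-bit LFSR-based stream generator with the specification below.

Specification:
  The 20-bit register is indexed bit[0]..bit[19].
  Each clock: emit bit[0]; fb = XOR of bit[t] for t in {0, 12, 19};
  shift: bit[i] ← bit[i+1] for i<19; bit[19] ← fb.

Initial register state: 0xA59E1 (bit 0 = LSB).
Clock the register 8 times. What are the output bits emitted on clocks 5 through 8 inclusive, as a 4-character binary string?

0111

reg_0 = 0xA59E1
clock 1: out=1, reg = 0xD2CF0
clock 2: out=0, reg = 0xE9678
clock 3: out=0, reg = 0x74B3C
clock 4: out=0, reg = 0x3A59E
clock 5: out=0, reg = 0x1D2CF
clock 6: out=1, reg = 0x0E967
clock 7: out=1, reg = 0x874B3
clock 8: out=1, reg = 0xC3A59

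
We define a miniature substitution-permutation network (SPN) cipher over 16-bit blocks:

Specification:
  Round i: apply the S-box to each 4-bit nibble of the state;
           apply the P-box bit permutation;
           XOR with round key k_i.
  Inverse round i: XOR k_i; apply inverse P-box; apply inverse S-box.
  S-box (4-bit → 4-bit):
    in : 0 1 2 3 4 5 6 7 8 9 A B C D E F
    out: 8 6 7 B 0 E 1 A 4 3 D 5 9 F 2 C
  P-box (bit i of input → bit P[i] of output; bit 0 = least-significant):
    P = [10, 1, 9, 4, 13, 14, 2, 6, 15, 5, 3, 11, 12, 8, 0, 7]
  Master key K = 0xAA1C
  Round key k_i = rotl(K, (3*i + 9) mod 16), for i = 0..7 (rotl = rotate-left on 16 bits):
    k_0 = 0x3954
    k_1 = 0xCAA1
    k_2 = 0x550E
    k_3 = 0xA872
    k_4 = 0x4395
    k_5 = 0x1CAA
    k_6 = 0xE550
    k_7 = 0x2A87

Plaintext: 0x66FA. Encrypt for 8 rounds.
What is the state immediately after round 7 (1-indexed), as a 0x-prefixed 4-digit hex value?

0xAADE

s_0 = plaintext = 0x66FA
s_1 = Round(s_0, k_0) = 0xAF00
s_2 = Round(s_1, k_1) = 0xD278
s_3 = Round(s_2, k_2) = 0x86E7
s_4 = Round(s_3, k_3) = 0x6861
s_5 = Round(s_4, k_4) = 0x719F
s_6 = Round(s_5, k_5) = 0x7F12
s_7 = Round(s_6, k_6) = 0xAADE
s_8 = Round(s_7, k_7) = 0xD248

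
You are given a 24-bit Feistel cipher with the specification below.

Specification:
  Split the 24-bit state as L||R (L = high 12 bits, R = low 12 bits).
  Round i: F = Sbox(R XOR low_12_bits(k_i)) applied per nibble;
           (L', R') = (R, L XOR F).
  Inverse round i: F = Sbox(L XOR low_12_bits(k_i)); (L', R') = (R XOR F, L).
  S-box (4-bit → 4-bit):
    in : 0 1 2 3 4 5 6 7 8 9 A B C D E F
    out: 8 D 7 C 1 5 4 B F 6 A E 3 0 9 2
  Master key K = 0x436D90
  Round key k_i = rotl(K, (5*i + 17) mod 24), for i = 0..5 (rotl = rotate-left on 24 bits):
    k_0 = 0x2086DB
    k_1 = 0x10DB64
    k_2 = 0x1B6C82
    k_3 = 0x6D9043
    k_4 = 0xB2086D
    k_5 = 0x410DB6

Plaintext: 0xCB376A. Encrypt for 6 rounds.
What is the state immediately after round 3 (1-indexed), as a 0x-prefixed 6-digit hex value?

s_0 = plaintext = 0xCB376A
s_1 = Round(s_0, k_0) = 0x76A15E
s_2 = Round(s_1, k_1) = 0x15EDA0
s_3 = Round(s_2, k_2) = 0xDA0C29
s_4 = Round(s_3, k_3) = 0xC29EEA
s_5 = Round(s_4, k_4) = 0xEEA8D2
s_6 = Round(s_5, k_5) = 0x8D2BAB

0xDA0C29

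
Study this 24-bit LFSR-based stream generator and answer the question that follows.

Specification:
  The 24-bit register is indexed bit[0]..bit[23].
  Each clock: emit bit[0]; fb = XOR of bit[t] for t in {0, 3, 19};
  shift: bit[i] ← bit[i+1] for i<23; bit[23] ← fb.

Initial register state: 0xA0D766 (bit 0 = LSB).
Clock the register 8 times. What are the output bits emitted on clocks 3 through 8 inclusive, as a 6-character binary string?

100110

reg_0 = 0xA0D766
clock 1: out=0, reg = 0x506BB3
clock 2: out=1, reg = 0xA835D9
clock 3: out=1, reg = 0xD41AEC
clock 4: out=0, reg = 0xEA0D76
clock 5: out=0, reg = 0xF506BB
clock 6: out=1, reg = 0x7A835D
clock 7: out=1, reg = 0xBD41AE
clock 8: out=0, reg = 0x5EA0D7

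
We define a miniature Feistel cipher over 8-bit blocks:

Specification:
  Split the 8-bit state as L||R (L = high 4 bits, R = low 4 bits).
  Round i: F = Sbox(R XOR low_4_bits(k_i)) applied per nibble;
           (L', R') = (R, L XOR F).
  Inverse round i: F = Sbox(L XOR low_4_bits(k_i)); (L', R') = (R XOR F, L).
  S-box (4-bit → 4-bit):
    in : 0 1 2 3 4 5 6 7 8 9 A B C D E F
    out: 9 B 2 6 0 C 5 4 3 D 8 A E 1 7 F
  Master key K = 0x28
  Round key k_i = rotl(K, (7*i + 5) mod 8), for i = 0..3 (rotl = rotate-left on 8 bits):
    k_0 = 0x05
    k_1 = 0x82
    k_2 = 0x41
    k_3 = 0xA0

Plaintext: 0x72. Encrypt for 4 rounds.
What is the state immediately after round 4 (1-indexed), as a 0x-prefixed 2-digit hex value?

s_0 = plaintext = 0x72
s_1 = Round(s_0, k_0) = 0x23
s_2 = Round(s_1, k_1) = 0x39
s_3 = Round(s_2, k_2) = 0x90
s_4 = Round(s_3, k_3) = 0x00

0x00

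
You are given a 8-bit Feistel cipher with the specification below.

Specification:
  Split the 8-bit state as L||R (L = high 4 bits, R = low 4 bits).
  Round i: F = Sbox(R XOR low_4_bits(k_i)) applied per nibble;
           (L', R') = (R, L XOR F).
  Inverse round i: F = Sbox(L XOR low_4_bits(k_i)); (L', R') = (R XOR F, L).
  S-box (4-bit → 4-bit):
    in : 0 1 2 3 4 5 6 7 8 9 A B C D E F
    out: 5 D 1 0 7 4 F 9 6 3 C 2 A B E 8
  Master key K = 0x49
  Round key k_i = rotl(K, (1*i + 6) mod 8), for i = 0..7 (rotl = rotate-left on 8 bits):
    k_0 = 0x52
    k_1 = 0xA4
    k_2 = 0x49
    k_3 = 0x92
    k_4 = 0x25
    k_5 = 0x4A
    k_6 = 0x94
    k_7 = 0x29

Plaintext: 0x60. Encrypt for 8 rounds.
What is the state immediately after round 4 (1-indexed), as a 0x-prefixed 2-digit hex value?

s_0 = plaintext = 0x60
s_1 = Round(s_0, k_0) = 0x07
s_2 = Round(s_1, k_1) = 0x70
s_3 = Round(s_2, k_2) = 0x04
s_4 = Round(s_3, k_3) = 0x4F
s_5 = Round(s_4, k_4) = 0xF8
s_6 = Round(s_5, k_5) = 0x8E
s_7 = Round(s_6, k_6) = 0xE4
s_8 = Round(s_7, k_7) = 0x45

0x4F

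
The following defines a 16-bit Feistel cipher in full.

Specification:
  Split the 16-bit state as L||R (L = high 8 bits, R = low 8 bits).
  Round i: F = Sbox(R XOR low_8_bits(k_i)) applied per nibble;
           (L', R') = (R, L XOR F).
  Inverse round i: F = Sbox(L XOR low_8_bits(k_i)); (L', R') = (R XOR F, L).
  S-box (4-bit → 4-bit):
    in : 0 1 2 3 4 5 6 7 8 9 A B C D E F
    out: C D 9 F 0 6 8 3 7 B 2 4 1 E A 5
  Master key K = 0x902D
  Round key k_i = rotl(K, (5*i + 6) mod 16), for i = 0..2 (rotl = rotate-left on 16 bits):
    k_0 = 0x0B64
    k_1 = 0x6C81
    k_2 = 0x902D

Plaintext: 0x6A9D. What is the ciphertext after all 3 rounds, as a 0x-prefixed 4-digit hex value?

0xD160

s_0 = plaintext = 0x6A9D
s_1 = Round(s_0, k_0) = 0x9D31
s_2 = Round(s_1, k_1) = 0x31D1
s_3 = Round(s_2, k_2) = 0xD160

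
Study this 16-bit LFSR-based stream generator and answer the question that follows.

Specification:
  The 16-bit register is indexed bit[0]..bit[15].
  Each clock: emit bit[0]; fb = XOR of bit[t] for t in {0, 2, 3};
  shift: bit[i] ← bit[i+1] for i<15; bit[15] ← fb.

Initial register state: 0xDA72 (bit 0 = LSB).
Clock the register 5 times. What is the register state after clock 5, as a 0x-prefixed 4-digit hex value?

reg_0 = 0xDA72
clock 1: out=0, reg = 0x6D39
clock 2: out=1, reg = 0x369C
clock 3: out=0, reg = 0x1B4E
clock 4: out=0, reg = 0x0DA7
clock 5: out=1, reg = 0x06D3

0x06D3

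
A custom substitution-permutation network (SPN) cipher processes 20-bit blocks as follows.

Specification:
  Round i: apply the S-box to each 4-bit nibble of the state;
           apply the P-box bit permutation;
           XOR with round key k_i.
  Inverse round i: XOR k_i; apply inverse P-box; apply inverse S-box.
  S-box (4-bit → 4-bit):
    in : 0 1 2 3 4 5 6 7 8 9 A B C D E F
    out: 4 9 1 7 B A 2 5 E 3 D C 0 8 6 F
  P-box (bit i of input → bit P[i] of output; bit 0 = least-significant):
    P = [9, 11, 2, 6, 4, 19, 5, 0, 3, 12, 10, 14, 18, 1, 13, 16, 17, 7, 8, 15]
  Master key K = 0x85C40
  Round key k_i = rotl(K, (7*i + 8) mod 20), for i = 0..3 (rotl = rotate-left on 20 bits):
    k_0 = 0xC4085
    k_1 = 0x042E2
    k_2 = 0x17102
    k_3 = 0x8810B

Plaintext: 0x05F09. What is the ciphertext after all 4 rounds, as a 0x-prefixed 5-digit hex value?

0xD6F48

s_0 = plaintext = 0x05F09
s_1 = Round(s_0, k_0) = 0xD1FAF
s_2 = Round(s_1, k_1) = 0x59C9F
s_3 = Round(s_2, k_2) = 0xDFBD4
s_4 = Round(s_3, k_3) = 0xD6F48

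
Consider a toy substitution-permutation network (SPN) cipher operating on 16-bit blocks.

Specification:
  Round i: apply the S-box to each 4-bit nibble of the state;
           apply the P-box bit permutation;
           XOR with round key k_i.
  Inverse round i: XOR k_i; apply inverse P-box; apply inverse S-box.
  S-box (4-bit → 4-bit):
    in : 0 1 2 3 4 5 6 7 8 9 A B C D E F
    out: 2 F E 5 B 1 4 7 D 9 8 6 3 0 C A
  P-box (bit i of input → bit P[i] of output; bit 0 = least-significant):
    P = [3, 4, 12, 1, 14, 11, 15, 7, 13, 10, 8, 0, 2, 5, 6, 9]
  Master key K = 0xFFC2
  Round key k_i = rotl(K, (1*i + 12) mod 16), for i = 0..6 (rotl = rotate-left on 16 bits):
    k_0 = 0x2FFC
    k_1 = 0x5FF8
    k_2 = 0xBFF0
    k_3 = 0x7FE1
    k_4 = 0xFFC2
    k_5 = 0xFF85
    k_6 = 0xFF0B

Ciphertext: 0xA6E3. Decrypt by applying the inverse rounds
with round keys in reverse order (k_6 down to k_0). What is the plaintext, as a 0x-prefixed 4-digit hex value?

s_0 = ciphertext = 0xA6E3
s_1 = InvRound(s_0, k_6) = 0xB643
s_2 = InvRound(s_1, k_5) = 0x364A
s_3 = InvRound(s_2, k_4) = 0xD615
s_4 = InvRound(s_3, k_3) = 0x7320
s_5 = InvRound(s_4, k_2) = 0x6010
s_6 = InvRound(s_5, k_1) = 0x27F3
s_7 = InvRound(s_6, k_0) = 0x5A09

0x5A09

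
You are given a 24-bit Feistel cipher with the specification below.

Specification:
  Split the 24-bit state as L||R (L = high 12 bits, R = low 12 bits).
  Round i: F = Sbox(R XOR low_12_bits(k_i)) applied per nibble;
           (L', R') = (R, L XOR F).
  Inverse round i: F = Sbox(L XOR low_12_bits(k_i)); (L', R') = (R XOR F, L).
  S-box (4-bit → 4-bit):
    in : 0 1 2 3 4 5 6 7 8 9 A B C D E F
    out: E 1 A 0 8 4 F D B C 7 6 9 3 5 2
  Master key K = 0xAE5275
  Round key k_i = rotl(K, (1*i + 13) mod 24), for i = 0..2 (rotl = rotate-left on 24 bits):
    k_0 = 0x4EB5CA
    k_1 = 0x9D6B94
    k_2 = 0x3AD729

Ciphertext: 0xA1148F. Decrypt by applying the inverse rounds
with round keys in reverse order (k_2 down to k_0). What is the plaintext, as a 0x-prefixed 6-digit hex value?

0x81030F

s_0 = ciphertext = 0xA1148F
s_1 = InvRound(s_0, k_2) = 0x784A11
s_2 = InvRound(s_1, k_1) = 0x30F784
s_3 = InvRound(s_2, k_0) = 0x81030F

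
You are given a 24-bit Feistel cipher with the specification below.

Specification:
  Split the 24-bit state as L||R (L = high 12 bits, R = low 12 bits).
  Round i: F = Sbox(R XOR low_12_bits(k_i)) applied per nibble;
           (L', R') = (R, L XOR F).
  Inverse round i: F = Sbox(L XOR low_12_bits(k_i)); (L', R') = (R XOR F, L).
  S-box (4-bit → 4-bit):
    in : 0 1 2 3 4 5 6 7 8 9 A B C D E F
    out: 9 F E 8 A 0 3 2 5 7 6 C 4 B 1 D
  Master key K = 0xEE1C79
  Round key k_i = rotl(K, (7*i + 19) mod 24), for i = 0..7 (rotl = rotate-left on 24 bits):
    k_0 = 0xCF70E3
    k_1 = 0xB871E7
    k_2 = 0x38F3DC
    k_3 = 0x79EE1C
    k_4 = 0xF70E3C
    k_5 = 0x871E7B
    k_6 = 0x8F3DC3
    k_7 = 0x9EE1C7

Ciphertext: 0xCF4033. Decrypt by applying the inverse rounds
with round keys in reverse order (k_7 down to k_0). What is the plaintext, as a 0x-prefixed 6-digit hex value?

s_0 = ciphertext = 0xCF4033
s_1 = InvRound(s_0, k_7) = 0xBBBCF4
s_2 = InvRound(s_1, k_6) = 0xFD1BBB
s_3 = InvRound(s_2, k_5) = 0x4DDFD1
s_4 = InvRound(s_3, k_4) = 0x9CE4DD
s_5 = InvRound(s_4, k_3) = 0x6639CE
s_6 = InvRound(s_5, k_2) = 0x903663
s_7 = InvRound(s_6, k_1) = 0x379903
s_8 = InvRound(s_7, k_0) = 0x175379

0x175379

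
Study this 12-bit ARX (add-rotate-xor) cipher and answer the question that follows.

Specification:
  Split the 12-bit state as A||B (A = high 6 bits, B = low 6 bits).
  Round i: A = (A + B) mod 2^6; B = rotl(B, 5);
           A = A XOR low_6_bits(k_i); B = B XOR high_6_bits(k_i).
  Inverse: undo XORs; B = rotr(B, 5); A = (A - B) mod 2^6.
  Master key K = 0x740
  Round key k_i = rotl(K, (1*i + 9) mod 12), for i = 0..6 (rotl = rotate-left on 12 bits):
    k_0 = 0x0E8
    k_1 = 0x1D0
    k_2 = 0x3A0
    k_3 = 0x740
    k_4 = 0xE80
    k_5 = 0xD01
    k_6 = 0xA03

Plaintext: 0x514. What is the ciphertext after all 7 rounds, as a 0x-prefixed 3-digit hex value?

0xA48

s_0 = plaintext = 0x514
s_1 = Round(s_0, k_0) = 0x009
s_2 = Round(s_1, k_1) = 0x663
s_3 = Round(s_2, k_2) = 0x73F
s_4 = Round(s_3, k_3) = 0x6E2
s_5 = Round(s_4, k_4) = 0xF6B
s_6 = Round(s_5, k_5) = 0xA41
s_7 = Round(s_6, k_6) = 0xA48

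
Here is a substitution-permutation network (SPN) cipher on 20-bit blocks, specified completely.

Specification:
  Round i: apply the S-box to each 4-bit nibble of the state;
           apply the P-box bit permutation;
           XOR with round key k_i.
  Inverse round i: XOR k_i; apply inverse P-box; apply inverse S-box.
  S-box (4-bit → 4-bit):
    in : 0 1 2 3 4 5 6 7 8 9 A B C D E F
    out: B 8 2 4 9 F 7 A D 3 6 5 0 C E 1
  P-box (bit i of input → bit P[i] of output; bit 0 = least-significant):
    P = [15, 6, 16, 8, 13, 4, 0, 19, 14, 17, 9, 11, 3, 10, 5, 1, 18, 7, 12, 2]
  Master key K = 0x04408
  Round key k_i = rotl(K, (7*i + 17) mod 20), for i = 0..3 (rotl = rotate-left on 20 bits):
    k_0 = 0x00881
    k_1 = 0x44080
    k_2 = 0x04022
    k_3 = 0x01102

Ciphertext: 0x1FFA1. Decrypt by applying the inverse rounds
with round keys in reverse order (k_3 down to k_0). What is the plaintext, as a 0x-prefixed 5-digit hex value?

s_0 = ciphertext = 0x1FFA1
s_1 = InvRound(s_0, k_3) = 0x2E8BB
s_2 = InvRound(s_1, k_2) = 0x2F76F
s_3 = InvRound(s_2, k_1) = 0x55AB0
s_4 = InvRound(s_3, k_0) = 0xB3BA3

0xB3BA3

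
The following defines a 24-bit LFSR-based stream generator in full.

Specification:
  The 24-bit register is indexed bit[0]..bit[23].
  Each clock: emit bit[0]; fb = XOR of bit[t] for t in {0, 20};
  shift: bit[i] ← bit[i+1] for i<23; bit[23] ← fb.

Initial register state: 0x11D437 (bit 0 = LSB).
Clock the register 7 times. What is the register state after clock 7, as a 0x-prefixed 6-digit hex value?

0xAC23A8

reg_0 = 0x11D437
clock 1: out=1, reg = 0x08EA1B
clock 2: out=1, reg = 0x84750D
clock 3: out=1, reg = 0xC23A86
clock 4: out=0, reg = 0x611D43
clock 5: out=1, reg = 0xB08EA1
clock 6: out=1, reg = 0x584750
clock 7: out=0, reg = 0xAC23A8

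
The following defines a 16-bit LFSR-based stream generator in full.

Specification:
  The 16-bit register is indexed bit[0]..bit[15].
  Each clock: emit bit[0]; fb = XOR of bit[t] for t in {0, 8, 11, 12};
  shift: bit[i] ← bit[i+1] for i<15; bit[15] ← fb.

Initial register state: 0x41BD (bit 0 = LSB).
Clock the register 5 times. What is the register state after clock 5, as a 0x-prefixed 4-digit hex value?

reg_0 = 0x41BD
clock 1: out=1, reg = 0x20DE
clock 2: out=0, reg = 0x106F
clock 3: out=1, reg = 0x0837
clock 4: out=1, reg = 0x041B
clock 5: out=1, reg = 0x820D

0x820D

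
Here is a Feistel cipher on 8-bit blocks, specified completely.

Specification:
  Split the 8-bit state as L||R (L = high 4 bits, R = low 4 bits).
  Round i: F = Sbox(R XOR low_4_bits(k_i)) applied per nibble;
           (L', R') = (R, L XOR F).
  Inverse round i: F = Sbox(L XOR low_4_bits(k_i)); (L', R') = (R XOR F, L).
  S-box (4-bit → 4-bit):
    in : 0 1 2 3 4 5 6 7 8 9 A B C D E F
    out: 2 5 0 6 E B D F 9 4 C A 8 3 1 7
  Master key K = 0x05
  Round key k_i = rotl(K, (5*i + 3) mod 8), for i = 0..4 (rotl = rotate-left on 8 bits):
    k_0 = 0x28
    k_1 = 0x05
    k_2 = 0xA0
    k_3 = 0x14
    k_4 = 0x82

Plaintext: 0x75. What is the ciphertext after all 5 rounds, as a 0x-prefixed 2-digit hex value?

s_0 = plaintext = 0x75
s_1 = Round(s_0, k_0) = 0x54
s_2 = Round(s_1, k_1) = 0x40
s_3 = Round(s_2, k_2) = 0x06
s_4 = Round(s_3, k_3) = 0x60
s_5 = Round(s_4, k_4) = 0x06

0x06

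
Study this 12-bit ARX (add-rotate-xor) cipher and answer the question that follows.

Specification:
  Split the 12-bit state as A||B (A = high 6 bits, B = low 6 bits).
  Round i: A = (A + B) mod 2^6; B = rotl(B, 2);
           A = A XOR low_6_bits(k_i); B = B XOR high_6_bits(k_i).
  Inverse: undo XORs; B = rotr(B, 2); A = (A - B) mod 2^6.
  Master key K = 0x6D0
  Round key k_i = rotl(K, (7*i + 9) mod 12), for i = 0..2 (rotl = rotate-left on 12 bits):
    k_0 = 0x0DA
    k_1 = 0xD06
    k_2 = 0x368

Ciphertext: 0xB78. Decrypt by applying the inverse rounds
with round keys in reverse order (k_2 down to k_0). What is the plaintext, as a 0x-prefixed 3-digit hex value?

0xE16

s_0 = ciphertext = 0xB78
s_1 = InvRound(s_0, k_2) = 0xA1D
s_2 = InvRound(s_1, k_1) = 0x51A
s_3 = InvRound(s_2, k_0) = 0xE16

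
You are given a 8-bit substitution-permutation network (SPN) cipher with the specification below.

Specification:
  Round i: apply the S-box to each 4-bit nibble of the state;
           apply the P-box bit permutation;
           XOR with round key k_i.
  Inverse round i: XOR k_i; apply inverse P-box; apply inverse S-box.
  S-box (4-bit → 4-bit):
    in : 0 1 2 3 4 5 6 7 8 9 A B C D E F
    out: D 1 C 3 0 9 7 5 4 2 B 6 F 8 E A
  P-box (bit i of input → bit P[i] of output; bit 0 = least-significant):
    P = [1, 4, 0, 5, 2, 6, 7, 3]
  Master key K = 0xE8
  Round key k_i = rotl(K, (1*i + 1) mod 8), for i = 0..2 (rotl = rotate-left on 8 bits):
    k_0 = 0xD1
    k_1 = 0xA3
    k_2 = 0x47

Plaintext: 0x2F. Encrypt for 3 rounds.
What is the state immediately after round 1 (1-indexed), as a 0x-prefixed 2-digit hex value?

0x69

s_0 = plaintext = 0x2F
s_1 = Round(s_0, k_0) = 0x69
s_2 = Round(s_1, k_1) = 0x77
s_3 = Round(s_2, k_2) = 0xC0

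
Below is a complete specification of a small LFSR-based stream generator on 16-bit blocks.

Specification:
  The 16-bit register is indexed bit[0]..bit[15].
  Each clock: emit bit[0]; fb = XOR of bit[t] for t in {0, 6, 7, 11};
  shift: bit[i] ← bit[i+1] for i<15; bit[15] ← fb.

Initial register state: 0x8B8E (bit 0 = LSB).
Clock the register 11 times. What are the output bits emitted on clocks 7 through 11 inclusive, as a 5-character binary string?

01110

reg_0 = 0x8B8E
clock 1: out=0, reg = 0x45C7
clock 2: out=1, reg = 0xA2E3
clock 3: out=1, reg = 0xD171
clock 4: out=1, reg = 0x68B8
clock 5: out=0, reg = 0x345C
clock 6: out=0, reg = 0x9A2E
clock 7: out=0, reg = 0xCD17
clock 8: out=1, reg = 0x668B
clock 9: out=1, reg = 0x3345
clock 10: out=1, reg = 0x19A2
clock 11: out=0, reg = 0x0CD1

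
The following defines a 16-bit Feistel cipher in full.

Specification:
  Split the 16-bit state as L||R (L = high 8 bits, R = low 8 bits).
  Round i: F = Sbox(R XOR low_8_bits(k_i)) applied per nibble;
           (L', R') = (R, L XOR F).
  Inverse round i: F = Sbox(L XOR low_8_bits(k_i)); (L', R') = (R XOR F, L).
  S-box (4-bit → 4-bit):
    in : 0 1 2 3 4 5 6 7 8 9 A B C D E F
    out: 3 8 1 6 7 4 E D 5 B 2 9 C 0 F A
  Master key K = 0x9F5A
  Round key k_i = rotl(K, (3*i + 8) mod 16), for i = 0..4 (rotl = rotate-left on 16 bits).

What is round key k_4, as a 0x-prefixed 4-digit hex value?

K = 0x9F5A
k_0 = rotl(K, (3*0+8) mod 16) = rotl(K, 8) = 0x5A9F
k_1 = rotl(K, (3*1+8) mod 16) = rotl(K, 11) = 0xD4FA
k_2 = rotl(K, (3*2+8) mod 16) = rotl(K, 14) = 0xA7D6
k_3 = rotl(K, (3*3+8) mod 16) = rotl(K, 1) = 0x3EB5
k_4 = rotl(K, (3*4+8) mod 16) = rotl(K, 4) = 0xF5A9

0xF5A9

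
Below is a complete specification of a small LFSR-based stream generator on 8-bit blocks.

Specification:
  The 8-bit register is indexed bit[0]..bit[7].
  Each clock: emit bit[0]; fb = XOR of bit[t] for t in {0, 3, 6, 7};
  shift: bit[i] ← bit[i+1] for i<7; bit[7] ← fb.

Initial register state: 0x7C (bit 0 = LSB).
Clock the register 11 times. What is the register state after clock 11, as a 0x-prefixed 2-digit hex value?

reg_0 = 0x7C
clock 1: out=0, reg = 0x3E
clock 2: out=0, reg = 0x9F
clock 3: out=1, reg = 0xCF
clock 4: out=1, reg = 0x67
clock 5: out=1, reg = 0x33
clock 6: out=1, reg = 0x99
clock 7: out=1, reg = 0xCC
clock 8: out=0, reg = 0xE6
clock 9: out=0, reg = 0x73
clock 10: out=1, reg = 0x39
clock 11: out=1, reg = 0x1C

0x1C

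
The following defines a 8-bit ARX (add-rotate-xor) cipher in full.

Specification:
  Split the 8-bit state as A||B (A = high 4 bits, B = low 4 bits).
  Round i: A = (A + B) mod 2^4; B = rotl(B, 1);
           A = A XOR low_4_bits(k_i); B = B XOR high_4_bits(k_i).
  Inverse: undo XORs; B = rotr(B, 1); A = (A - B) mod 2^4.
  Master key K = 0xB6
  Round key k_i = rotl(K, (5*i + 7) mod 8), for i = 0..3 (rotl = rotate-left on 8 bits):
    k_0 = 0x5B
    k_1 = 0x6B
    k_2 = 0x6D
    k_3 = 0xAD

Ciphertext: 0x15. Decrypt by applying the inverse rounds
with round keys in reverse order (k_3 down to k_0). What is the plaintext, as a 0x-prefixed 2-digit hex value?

0x10

s_0 = ciphertext = 0x15
s_1 = InvRound(s_0, k_3) = 0xDF
s_2 = InvRound(s_1, k_2) = 0x4C
s_3 = InvRound(s_2, k_1) = 0xA5
s_4 = InvRound(s_3, k_0) = 0x10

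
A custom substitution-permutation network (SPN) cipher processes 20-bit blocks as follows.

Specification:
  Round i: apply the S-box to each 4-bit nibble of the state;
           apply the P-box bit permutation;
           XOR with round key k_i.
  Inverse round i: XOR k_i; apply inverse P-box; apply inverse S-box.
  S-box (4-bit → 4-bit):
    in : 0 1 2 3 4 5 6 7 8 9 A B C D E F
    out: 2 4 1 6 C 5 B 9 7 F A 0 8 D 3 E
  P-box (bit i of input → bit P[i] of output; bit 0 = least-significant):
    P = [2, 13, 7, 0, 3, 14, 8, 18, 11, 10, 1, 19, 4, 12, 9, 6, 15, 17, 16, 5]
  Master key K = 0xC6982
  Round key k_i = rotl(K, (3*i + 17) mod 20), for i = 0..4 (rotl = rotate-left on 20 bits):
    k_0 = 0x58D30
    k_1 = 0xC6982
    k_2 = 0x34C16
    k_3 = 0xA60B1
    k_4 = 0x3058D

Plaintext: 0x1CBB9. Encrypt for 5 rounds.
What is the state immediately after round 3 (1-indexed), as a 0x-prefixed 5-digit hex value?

0x61A9F

s_0 = plaintext = 0x1CBB9
s_1 = Round(s_0, k_0) = 0x4ADF5
s_2 = Round(s_1, k_1) = 0x13064
s_3 = Round(s_2, k_2) = 0x61A9F
s_4 = Round(s_3, k_3) = 0x48718
s_5 = Round(s_4, k_4) = 0xA3E39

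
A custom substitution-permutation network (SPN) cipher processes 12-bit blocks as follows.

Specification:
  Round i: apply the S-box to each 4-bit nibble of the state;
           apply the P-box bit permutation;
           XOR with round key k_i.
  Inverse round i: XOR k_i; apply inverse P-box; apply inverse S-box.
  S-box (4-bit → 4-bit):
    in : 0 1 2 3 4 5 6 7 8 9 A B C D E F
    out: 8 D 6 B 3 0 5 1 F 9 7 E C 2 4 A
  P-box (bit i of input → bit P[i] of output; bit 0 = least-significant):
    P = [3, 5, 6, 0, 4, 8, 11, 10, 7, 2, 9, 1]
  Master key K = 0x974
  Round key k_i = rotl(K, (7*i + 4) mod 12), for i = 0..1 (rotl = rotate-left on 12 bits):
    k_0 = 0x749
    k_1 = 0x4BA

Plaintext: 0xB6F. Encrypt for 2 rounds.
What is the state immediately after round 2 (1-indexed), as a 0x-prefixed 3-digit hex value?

0x4EE

s_0 = plaintext = 0xB6F
s_1 = Round(s_0, k_0) = 0xD7E
s_2 = Round(s_1, k_1) = 0x4EE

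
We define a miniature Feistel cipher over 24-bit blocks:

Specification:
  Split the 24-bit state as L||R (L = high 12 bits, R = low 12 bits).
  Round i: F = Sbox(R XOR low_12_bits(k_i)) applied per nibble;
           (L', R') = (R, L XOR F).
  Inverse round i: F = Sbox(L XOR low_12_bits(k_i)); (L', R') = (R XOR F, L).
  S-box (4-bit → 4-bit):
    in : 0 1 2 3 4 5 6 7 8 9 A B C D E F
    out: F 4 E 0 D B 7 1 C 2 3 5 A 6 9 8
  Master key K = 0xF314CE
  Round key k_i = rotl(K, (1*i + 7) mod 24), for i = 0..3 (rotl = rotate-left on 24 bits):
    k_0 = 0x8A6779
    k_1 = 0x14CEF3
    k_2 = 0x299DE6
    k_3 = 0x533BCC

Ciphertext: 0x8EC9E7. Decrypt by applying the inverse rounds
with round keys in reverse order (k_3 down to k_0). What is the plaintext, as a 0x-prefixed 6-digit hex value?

0x022CCF

s_0 = ciphertext = 0x8EC9E7
s_1 = InvRound(s_0, k_3) = 0x9088EC
s_2 = InvRound(s_1, k_2) = 0x575908
s_3 = InvRound(s_2, k_1) = 0xCCF575
s_4 = InvRound(s_3, k_0) = 0x022CCF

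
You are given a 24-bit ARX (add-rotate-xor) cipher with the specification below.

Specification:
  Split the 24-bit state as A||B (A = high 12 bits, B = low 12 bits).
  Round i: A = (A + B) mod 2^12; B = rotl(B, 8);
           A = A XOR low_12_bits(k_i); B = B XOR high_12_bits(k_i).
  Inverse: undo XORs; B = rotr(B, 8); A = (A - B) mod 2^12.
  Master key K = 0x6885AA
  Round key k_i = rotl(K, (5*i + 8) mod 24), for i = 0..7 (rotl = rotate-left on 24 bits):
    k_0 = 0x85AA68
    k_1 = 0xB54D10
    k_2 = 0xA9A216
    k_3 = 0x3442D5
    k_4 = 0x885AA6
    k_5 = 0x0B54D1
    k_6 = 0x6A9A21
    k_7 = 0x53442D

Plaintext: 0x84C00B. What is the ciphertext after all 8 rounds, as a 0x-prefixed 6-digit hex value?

s_0 = plaintext = 0x84C00B
s_1 = Round(s_0, k_0) = 0x23F35A
s_2 = Round(s_1, k_1) = 0x889161
s_3 = Round(s_2, k_2) = 0xBFCB8C
s_4 = Round(s_3, k_3) = 0x55DFFC
s_5 = Round(s_4, k_4) = 0xFFF47A
s_6 = Round(s_5, k_5) = 0x0A8AF2
s_7 = Round(s_6, k_6) = 0x1BB406
s_8 = Round(s_7, k_7) = 0x1EC374

0x1EC374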